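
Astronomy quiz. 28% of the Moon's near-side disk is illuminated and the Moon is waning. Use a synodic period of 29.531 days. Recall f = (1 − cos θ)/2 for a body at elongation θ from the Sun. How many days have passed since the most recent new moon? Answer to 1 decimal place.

24.3 days

From f = (1 − cos θ)/2: cos θ = 1 − 2×0.28 = 0.440; arccos → 63.9°.
A waning Moon lies in 180°–360°, so θ = 360° − 63.9° = 296.1°.
At 360°/29.531 d per day, 296.1° corresponds to 24.29 days.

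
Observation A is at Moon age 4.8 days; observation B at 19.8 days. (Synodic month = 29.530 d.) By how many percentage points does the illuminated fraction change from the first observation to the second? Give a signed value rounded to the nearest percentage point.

+50 pp

First observation: θ = 360°·4.8/29.530 = 58.5°, so f = 0.239.
Second observation: θ = 241.4°, f = 0.739.
Δf = 0.739 − 0.239 = +0.501, i.e. +50 pp.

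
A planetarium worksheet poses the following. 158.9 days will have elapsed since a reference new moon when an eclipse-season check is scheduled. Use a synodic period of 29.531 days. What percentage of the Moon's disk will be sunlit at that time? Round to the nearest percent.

87%

Reduce mod P: 158.9 − 5×29.531 = 11.25 d into the current lunation.
Elongation θ = 360° × 11.25/29.531 ≈ 137.1°.
cos 137.1° = (-0.732), so f = (1 − (-0.732))/2 = 0.866, so 87%.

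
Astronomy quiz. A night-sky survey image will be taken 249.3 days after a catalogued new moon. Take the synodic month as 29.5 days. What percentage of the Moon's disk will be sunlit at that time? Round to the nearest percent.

Reduce mod P: 249.3 − 8×29.5 = 13.30 d into the current lunation.
Phase angle: θ = 360°·(13.30 d)/(29.5 d) = 162.3°.
cos 162.3° = (-0.953), so f = (1 − (-0.953))/2 = 0.976, so 98%.

98%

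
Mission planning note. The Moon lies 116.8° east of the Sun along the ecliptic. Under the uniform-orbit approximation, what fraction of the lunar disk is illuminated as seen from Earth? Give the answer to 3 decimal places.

Half-versine of 116.8°: (1 − (-0.451))/2 = 0.725.

0.725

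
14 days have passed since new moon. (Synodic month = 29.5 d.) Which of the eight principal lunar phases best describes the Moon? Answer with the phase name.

full moon

At 14/29.5 of the cycle, θ ≈ 171° — the full moon range.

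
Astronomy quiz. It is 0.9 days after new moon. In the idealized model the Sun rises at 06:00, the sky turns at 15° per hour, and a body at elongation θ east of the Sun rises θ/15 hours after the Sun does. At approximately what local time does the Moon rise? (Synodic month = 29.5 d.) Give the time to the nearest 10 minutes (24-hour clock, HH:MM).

Phase angle: θ = 360°·(0.9 d)/(29.5 d) = 11.0°.
The Moon trails the Sun by θ/15 = 11.0/15 ≈ 0.73 hours.
06:00 + 0.732 h ≈ 06:44 → 06:40 to the nearest ten minutes.

06:40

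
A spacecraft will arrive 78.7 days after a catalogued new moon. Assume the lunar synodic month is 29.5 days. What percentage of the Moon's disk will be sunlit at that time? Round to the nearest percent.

78.7 d spans 2 complete synodic months (2 × 29.5 = 59.00 d) plus 19.70 d.
Phase angle: θ = 360°·(19.70 d)/(29.5 d) = 240.4°.
Illuminated fraction = (1 − cos 240.4°)/2 = (1 − (-0.494))/2 ≈ 0.747, so 75%.

75%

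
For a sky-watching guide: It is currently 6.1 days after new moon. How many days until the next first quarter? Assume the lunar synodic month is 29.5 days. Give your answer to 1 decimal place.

1.3 days

First quarter is 0.25 of the way through the cycle: age 0.25 × 29.5 = 7.375 d.
That is 7.375 − 6.1 = 1.275 days ahead.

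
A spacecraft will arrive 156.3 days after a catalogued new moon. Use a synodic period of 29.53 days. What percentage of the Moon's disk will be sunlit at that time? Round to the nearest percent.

156.3 d spans 5 complete synodic months (5 × 29.53 = 147.65 d) plus 8.65 d.
Elongation θ = 360° × 8.65/29.53 ≈ 105.5°.
Illuminated fraction = (1 − cos 105.5°)/2 = (1 − (-0.266))/2 ≈ 0.633, so 63%.

63%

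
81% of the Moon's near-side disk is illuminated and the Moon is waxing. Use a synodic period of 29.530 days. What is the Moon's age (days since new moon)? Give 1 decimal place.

10.5 days

cos θ = 1 − 2f = -0.620, giving a principal value of 128.3°.
The Moon is waxing (0°–180°), so θ = 128.3° directly.
Age = 29.530 × 128.3°/360° ≈ 10.53 days.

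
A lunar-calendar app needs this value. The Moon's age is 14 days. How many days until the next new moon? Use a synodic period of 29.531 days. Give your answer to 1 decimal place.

15.5 days

The next new moon completes the synodic month: 29.531 − 14 = 15.531 days.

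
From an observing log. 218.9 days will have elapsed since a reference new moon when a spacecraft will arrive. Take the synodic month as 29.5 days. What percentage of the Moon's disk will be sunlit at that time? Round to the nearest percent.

Reduce mod P: 218.9 − 7×29.5 = 12.40 d into the current lunation.
Elongation θ = 360° × 12.40/29.5 ≈ 151.3°.
Illuminated fraction = (1 − cos 151.3°)/2 = (1 − (-0.877))/2 ≈ 0.939, so 94%.

94%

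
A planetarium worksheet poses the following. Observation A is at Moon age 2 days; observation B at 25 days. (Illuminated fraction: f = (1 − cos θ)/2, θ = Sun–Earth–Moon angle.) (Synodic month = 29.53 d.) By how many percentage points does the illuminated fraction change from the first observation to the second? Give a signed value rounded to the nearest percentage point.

+17 pp

First observation: θ = 360°·2/29.53 = 24.4°, so f = 0.045.
Second observation: θ = 304.8°, f = 0.215.
Δf = 0.215 − 0.045 = +0.170, i.e. +17 pp.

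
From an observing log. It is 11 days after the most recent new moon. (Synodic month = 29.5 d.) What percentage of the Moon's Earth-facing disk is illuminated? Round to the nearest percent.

The Moon has covered 11/29.5 of its cycle, so θ ≈ 360° × 11/29.5 = 134.2°.
Illuminated fraction = (1 − cos 134.2°)/2 = (1 − (-0.698))/2 ≈ 0.849, so 85%.

85%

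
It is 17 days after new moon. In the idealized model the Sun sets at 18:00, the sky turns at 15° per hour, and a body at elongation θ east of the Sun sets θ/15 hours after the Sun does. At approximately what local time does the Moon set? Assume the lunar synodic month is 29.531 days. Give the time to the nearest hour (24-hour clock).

08:00

Elongation θ = 360° × 17/29.531 ≈ 207.2°.
The Moon trails the Sun by θ/15 = 207.2/15 ≈ 13.82 hours.
18:00 + 13.82 h ≈ 07:49 → 08:00 to the nearest hour.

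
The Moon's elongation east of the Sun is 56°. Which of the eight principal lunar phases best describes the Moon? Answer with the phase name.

waxing crescent

56° lies in the waxing crescent sector of the 8-phase cycle.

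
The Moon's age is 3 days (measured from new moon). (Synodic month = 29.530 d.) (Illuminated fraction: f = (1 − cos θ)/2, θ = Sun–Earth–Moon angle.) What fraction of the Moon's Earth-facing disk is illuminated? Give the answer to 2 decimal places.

Phase angle: θ = 360°·(3 d)/(29.530 d) = 36.6°.
Illuminated fraction = (1 − cos 36.6°)/2 = (1 − 0.803)/2 ≈ 0.098.

0.10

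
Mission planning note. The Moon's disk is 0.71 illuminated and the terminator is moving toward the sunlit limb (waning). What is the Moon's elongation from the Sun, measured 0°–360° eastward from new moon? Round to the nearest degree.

245°

cos θ = 1 − 2f = -0.420, giving a principal value of 114.8°.
Since the Moon is past full (waning), take the reflex angle: θ = 360° − 114.8° = 245.2°.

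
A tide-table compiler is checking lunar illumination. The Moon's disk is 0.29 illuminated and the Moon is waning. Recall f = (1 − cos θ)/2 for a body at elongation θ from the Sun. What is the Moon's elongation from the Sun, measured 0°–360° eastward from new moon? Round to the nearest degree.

295°

From f = (1 − cos θ)/2: cos θ = 1 − 2×0.29 = 0.420; arccos → 65.2°.
Waning ⇒ past full, so θ = 360° − 65.2° = 294.8°.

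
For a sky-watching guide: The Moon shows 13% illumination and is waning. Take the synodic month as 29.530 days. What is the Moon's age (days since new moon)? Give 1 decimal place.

26.1 days

From f = (1 − cos θ)/2: cos θ = 1 − 2×0.13 = 0.740; arccos → 42.3°.
A waning Moon lies in 180°–360°, so θ = 360° − 42.3° = 317.7°.
At 360°/29.530 d per day, 317.7° corresponds to 26.06 days.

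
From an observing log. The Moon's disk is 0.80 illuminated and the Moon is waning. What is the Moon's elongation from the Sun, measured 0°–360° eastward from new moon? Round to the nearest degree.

Invert f = (1 − cos θ)/2 to get cos θ = 1 − 2(0.80) = -0.600, hence θ₀ = arccos -0.600 = 126.9°.
Since the Moon is past full (waning), take the reflex angle: θ = 360° − 126.9° = 233.1°.

233°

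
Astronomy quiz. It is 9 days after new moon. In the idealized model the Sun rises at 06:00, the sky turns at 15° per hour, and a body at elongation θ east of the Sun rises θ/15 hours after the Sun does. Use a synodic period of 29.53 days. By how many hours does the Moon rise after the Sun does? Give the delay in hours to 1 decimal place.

7.3 h

Phase angle: θ = 360°·(9 d)/(29.53 d) = 109.7°.
The Moon trails the Sun by θ/15 = 109.7/15 ≈ 7.31 hours.
So the Moon rises 7.31 h after the Sun.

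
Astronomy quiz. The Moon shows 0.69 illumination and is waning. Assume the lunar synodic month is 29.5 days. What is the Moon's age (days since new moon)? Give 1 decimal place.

20.3 days

Invert f = (1 − cos θ)/2 to get cos θ = 1 − 2(0.69) = -0.380, hence θ₀ = arccos -0.380 = 112.3°.
Since the Moon is past full (waning), take the reflex angle: θ = 360° − 112.3° = 247.7°.
At 360°/29.5 d per day, 247.7° corresponds to 20.29 days.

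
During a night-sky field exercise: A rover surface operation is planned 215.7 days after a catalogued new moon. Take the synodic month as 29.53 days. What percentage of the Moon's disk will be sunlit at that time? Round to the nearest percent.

Reduce mod P: 215.7 − 7×29.53 = 8.99 d into the current lunation.
Phase angle: θ = 360°·(8.99 d)/(29.53 d) = 109.6°.
With cos θ = (-0.335), the lit fraction is (1 − (-0.335))/2 ≈ 0.668, so 67%.

67%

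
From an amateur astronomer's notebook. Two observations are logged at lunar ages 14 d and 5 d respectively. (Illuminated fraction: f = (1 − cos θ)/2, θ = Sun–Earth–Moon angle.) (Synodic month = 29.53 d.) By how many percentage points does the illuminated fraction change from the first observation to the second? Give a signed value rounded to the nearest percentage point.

θ₁ = 360° × 14/29.53 = 170.7°, f₁ = (1 − cos θ₁)/2 = 0.993.
θ₂ = 360° × 5/29.53 = 61.0°, f₂ = (1 − cos θ₂)/2 = 0.257.
Change = f₂ − f₁ = -0.736 → -74 percentage points.

-74 percentage points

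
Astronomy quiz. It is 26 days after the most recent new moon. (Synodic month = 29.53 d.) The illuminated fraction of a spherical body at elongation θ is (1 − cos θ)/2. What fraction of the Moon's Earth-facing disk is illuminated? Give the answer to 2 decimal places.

0.13

Elongation θ = 360° × 26/29.53 ≈ 317.0°.
Illuminated fraction = (1 − cos 317.0°)/2 = (1 − 0.731)/2 ≈ 0.135.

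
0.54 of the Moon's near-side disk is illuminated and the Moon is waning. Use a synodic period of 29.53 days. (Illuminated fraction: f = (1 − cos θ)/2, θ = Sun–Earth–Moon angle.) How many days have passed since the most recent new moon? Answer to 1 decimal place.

Invert f = (1 − cos θ)/2 to get cos θ = 1 − 2(0.54) = -0.080, hence θ₀ = arccos -0.080 = 94.6°.
A waning Moon lies in 180°–360°, so θ = 360° − 94.6° = 265.4°.
Age = 29.53 × 265.4°/360° ≈ 21.77 days.

21.8 days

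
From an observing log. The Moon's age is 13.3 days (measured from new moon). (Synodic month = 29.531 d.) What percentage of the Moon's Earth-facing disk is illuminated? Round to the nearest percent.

98%

Phase angle: θ = 360°·(13.3 d)/(29.531 d) = 162.1°.
cos 162.1° = (-0.952), so f = (1 − (-0.952))/2 = 0.976, so 98%.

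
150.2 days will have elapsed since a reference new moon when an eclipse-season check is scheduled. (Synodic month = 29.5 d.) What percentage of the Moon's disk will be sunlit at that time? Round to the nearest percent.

8%

Reduce mod P: 150.2 − 5×29.5 = 2.70 d into the current lunation.
Phase angle: θ = 360°·(2.70 d)/(29.5 d) = 32.9°.
Illuminated fraction = (1 − cos 32.9°)/2 = (1 − 0.839)/2 ≈ 0.080, so 8%.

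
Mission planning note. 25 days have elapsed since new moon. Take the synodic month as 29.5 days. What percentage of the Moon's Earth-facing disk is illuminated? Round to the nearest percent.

21%

The Moon has covered 25/29.5 of its cycle, so θ ≈ 360° × 25/29.5 = 305.1°.
Illuminated fraction = (1 − cos 305.1°)/2 = (1 − 0.575)/2 ≈ 0.213, so 21%.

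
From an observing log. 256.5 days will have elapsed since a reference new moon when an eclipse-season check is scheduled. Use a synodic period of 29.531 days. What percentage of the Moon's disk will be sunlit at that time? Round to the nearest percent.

Reduce mod P: 256.5 − 8×29.531 = 20.25 d into the current lunation.
Phase angle: θ = 360°·(20.25 d)/(29.531 d) = 246.9°.
cos 246.9° = (-0.393), so f = (1 − (-0.393))/2 = 0.696, so 70%.

70%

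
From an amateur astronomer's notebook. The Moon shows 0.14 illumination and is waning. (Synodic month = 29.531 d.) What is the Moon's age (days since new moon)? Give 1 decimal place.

25.9 days

Invert f = (1 − cos θ)/2 to get cos θ = 1 − 2(0.14) = 0.720, hence θ₀ = arccos 0.720 = 43.9°.
Waning ⇒ past full, so θ = 360° − 43.9° = 316.1°.
Age = 29.531 × 316.1°/360° ≈ 25.93 days.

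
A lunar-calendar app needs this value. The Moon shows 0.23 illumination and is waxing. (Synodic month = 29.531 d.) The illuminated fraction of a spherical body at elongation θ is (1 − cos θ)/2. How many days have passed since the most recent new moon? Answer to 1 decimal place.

4.7 days

cos θ = 1 − 2f = 0.540, giving a principal value of 57.3°.
The Moon is waxing (0°–180°), so θ = 57.3° directly.
At 360°/29.531 d per day, 57.3° corresponds to 4.70 days.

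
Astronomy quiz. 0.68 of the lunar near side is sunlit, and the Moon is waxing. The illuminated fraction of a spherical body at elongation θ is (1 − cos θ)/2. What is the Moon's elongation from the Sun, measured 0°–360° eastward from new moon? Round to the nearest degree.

From f = (1 − cos θ)/2: cos θ = 1 − 2×0.68 = -0.360; arccos → 111.1°.
Before full moon the principal value applies: θ = 111.1°.

111°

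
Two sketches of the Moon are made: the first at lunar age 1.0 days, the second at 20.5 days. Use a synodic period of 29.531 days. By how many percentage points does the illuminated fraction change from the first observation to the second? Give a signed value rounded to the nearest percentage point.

First observation: θ = 360°·1.0/29.531 = 12.2°, so f = 0.011.
Second observation: θ = 249.9°, f = 0.672.
Δf = 0.672 − 0.011 = +0.660, i.e. +66 pp.

+66 percentage points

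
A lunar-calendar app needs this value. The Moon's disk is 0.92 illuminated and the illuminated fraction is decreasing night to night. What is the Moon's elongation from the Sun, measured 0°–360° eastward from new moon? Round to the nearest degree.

213°

Invert f = (1 − cos θ)/2 to get cos θ = 1 − 2(0.92) = -0.840, hence θ₀ = arccos -0.840 = 147.1°.
Since the Moon is past full (waning), take the reflex angle: θ = 360° − 147.1° = 212.9°.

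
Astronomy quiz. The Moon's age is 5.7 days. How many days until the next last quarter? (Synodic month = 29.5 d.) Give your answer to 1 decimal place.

16.4 days

Last quarter occurs at elongation 270°, i.e. at age 29.5 × 270/360 = 22.125 d.
That is 22.125 − 5.7 = 16.425 days ahead.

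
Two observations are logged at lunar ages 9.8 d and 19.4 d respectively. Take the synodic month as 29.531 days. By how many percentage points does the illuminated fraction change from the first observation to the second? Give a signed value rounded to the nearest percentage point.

First observation: θ = 360°·9.8/29.531 = 119.5°, so f = 0.746.
Second observation: θ = 236.5°, f = 0.776.
Δf = 0.776 − 0.746 = +0.030, i.e. +3 pp.

+3 percentage points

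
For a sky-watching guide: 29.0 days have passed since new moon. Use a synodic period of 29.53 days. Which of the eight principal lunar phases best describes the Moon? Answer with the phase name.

At 29.0/29.53 of the cycle, θ ≈ 354° — the new moon range.

new moon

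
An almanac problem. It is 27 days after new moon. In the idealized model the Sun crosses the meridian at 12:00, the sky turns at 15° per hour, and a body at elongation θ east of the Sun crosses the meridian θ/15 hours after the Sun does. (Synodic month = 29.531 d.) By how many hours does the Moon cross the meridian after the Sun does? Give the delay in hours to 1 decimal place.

Phase angle: θ = 360°·(27 d)/(29.531 d) = 329.1°.
The Moon trails the Sun by θ/15 = 329.1/15 ≈ 21.94 hours.
So the Moon crosses the meridian 21.94 h after the Sun.

21.9 h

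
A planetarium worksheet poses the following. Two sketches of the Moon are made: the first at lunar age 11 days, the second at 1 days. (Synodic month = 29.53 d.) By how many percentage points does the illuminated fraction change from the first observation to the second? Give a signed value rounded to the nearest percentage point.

-84 pp

First observation: θ = 360°·11/29.53 = 134.1°, so f = 0.848.
Second observation: θ = 12.2°, f = 0.011.
Δf = 0.011 − 0.848 = -0.837, i.e. -84 pp.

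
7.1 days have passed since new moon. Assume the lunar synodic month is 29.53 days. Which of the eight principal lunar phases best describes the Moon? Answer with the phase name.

θ ≈ 360° × 7.1/29.53 = 87°, which falls in the first quarter sector.

first quarter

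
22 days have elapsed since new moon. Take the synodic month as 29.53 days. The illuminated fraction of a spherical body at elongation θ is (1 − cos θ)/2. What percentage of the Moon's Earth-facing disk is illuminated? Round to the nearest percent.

Elongation θ = 360° × 22/29.53 ≈ 268.2°.
cos 268.2° = (-0.031), so f = (1 − (-0.031))/2 = 0.516, so 52%.

52%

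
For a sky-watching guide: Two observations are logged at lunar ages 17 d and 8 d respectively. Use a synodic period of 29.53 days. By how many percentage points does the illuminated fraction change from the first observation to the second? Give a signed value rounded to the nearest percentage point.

-38 pp

First observation: θ = 360°·17/29.53 = 207.2°, so f = 0.945.
Second observation: θ = 97.5°, f = 0.566.
Δf = 0.566 − 0.945 = -0.379, i.e. -38 pp.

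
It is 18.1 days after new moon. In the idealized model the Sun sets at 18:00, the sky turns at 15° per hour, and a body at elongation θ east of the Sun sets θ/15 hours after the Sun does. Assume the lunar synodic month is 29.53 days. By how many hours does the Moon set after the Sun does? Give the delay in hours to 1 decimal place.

14.7 h

The Moon has covered 18.1/29.53 of its cycle, so θ ≈ 360° × 18.1/29.53 = 220.7°.
Delay after the Sun = 220.7° / (15°/h) ≈ 14.71 h.
So the Moon sets 14.71 h after the Sun.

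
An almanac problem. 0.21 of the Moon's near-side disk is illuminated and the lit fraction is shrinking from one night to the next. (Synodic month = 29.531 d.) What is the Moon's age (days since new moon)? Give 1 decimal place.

25.1 days

Invert f = (1 − cos θ)/2 to get cos θ = 1 − 2(0.21) = 0.580, hence θ₀ = arccos 0.580 = 54.5°.
Since the Moon is past full (waning), take the reflex angle: θ = 360° − 54.5° = 305.5°.
At 360°/29.531 d per day, 305.5° corresponds to 25.06 days.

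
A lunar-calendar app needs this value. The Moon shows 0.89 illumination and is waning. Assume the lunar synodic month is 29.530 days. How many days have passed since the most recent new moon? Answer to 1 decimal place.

Invert f = (1 − cos θ)/2 to get cos θ = 1 − 2(0.89) = -0.780, hence θ₀ = arccos -0.780 = 141.3°.
Since the Moon is past full (waning), take the reflex angle: θ = 360° − 141.3° = 218.7°.
At 360°/29.530 d per day, 218.7° corresponds to 17.94 days.

17.9 days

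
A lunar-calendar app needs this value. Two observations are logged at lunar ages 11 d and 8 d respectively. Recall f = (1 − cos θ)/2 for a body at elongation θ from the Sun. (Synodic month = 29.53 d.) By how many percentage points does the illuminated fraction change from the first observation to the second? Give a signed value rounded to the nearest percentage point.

-28 percentage points

First observation: θ = 360°·11/29.53 = 134.1°, so f = 0.848.
Second observation: θ = 97.5°, f = 0.566.
Δf = 0.566 − 0.848 = -0.282, i.e. -28 pp.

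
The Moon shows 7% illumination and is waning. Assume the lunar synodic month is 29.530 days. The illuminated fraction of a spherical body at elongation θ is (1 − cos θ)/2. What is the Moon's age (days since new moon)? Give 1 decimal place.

27.0 days

Invert f = (1 − cos θ)/2 to get cos θ = 1 − 2(0.07) = 0.860, hence θ₀ = arccos 0.860 = 30.7°.
Waning ⇒ past full, so θ = 360° − 30.7° = 329.3°.
That fraction of the synodic month is 329.3/360 × 29.530 d ≈ 27.01 d.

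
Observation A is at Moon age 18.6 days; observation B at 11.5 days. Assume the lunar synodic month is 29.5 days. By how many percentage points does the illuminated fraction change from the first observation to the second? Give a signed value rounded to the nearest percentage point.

θ₁ = 360° × 18.6/29.5 = 227.0°, f₁ = (1 − cos θ₁)/2 = 0.841.
θ₂ = 360° × 11.5/29.5 = 140.3°, f₂ = (1 − cos θ₂)/2 = 0.885.
Change = f₂ − f₁ = +0.044 → +4 percentage points.

+4 pp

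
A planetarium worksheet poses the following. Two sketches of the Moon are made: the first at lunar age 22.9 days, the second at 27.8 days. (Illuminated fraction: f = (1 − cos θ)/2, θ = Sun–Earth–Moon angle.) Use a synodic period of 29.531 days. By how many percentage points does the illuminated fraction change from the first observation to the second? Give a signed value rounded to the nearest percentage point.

-39 percentage points

First observation: θ = 360°·22.9/29.531 = 279.2°, so f = 0.420.
Second observation: θ = 338.9°, f = 0.034.
Δf = 0.034 − 0.420 = -0.387, i.e. -39 pp.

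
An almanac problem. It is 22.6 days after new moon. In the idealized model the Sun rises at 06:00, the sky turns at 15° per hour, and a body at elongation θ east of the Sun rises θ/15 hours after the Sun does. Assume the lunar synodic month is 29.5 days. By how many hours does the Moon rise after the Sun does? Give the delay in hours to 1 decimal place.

18.4 h

The Moon has covered 22.6/29.5 of its cycle, so θ ≈ 360° × 22.6/29.5 = 275.8°.
At 15° of sky rotation per hour, 275.8° corresponds to a 18.39 h lag.
So the Moon rises 18.39 h after the Sun.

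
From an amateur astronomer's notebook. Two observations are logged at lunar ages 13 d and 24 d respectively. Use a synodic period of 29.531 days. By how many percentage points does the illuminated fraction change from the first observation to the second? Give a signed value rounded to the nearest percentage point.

-66 percentage points

First observation: θ = 360°·13/29.531 = 158.5°, so f = 0.965.
Second observation: θ = 292.6°, f = 0.308.
Δf = 0.308 − 0.965 = -0.657, i.e. -66 pp.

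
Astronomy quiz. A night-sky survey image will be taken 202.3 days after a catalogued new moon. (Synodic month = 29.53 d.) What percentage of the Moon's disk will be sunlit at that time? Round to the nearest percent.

Reduce mod P: 202.3 − 6×29.53 = 25.12 d into the current lunation.
Elongation θ = 360° × 25.12/29.53 ≈ 306.2°.
With cos θ = 0.591, the lit fraction is (1 − 0.591)/2 ≈ 0.204, so 20%.

20%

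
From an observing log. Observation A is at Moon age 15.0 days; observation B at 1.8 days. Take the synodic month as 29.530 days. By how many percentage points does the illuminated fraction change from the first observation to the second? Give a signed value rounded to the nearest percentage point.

θ₁ = 360° × 15.0/29.530 = 182.9°, f₁ = (1 − cos θ₁)/2 = 0.999.
θ₂ = 360° × 1.8/29.530 = 21.9°, f₂ = (1 − cos θ₂)/2 = 0.036.
Change = f₂ − f₁ = -0.963 → -96 percentage points.

-96 percentage points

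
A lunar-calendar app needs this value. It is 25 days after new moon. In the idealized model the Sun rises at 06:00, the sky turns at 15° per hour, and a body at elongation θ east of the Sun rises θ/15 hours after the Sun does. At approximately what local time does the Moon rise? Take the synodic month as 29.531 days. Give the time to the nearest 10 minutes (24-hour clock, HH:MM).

02:20

Elongation θ = 360° × 25/29.531 ≈ 304.8°.
Delay after the Sun = 304.8° / (15°/h) ≈ 20.32 h.
06:00 + 20.318 h ≈ 02:19 → 02:20 to the nearest ten minutes.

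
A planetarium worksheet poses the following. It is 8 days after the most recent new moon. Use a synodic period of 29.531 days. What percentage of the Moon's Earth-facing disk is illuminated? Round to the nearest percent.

Elongation θ = 360° × 8/29.531 ≈ 97.5°.
Illuminated fraction = (1 − cos 97.5°)/2 = (1 − (-0.131))/2 ≈ 0.565, so 57%.

57%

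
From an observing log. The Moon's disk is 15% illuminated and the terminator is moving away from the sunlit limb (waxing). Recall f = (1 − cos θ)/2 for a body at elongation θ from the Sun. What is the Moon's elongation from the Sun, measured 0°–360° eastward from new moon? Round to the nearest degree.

46°

Invert f = (1 − cos θ)/2 to get cos θ = 1 − 2(0.15) = 0.700, hence θ₀ = arccos 0.700 = 45.6°.
Waxing ⇒ before full, so θ = 45.6°.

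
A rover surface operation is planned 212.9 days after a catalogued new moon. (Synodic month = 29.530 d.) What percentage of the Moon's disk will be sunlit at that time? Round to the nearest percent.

212.9 d spans 7 complete synodic months (7 × 29.530 = 206.71 d) plus 6.19 d.
The Moon has covered 6.19/29.530 of its cycle, so θ ≈ 360° × 6.19/29.530 = 75.5°.
Illuminated fraction = (1 − cos 75.5°)/2 = (1 − 0.251)/2 ≈ 0.374, so 37%.

37%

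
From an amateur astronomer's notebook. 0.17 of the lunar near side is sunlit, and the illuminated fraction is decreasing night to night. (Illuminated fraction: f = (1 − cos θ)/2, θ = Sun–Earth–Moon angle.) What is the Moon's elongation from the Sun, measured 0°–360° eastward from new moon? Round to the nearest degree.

cos θ = 1 − 2f = 0.660, giving a principal value of 48.7°.
Waning ⇒ past full, so θ = 360° − 48.7° = 311.3°.

311°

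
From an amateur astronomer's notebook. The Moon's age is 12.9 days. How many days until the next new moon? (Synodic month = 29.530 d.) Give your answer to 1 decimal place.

One full lunation from the last new moon is 29.530 d; remaining = 29.530 − 12.9 = 16.630 d.

16.6 days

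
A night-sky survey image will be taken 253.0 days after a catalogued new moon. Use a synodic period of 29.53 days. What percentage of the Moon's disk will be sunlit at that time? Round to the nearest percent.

253.0/29.53 = 8.568 lunations, so 8 complete cycles and 16.76 d into the next.
Phase angle: θ = 360°·(16.76 d)/(29.53 d) = 204.3°.
Illuminated fraction = (1 − cos 204.3°)/2 = (1 − (-0.911))/2 ≈ 0.956, so 96%.

96%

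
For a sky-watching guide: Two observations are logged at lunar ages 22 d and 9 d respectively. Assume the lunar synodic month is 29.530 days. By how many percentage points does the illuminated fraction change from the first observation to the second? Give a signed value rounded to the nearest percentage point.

+15 percentage points

θ₁ = 360° × 22/29.530 = 268.2°, f₁ = (1 − cos θ₁)/2 = 0.516.
θ₂ = 360° × 9/29.530 = 109.7°, f₂ = (1 − cos θ₂)/2 = 0.669.
Change = f₂ − f₁ = +0.153 → +15 percentage points.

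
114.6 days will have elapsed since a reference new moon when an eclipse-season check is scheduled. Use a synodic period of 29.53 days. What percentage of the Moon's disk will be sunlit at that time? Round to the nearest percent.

114.6 d spans 3 complete synodic months (3 × 29.53 = 88.59 d) plus 26.01 d.
Phase angle: θ = 360°·(26.01 d)/(29.53 d) = 317.1°.
With cos θ = 0.732, the lit fraction is (1 − 0.732)/2 ≈ 0.134, so 13%.

13%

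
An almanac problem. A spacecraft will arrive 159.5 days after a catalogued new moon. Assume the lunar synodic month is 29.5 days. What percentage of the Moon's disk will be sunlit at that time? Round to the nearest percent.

159.5/29.5 = 5.407 lunations, so 5 complete cycles and 12.00 d into the next.
Phase angle: θ = 360°·(12.00 d)/(29.5 d) = 146.4°.
Illuminated fraction = (1 − cos 146.4°)/2 = (1 − (-0.833))/2 ≈ 0.917, so 92%.

92%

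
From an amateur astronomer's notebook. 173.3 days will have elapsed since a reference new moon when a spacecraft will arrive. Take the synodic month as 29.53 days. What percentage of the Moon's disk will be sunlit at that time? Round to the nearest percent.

173.3/29.53 = 5.869 lunations, so 5 complete cycles and 25.65 d into the next.
The Moon has covered 25.65/29.53 of its cycle, so θ ≈ 360° × 25.65/29.53 = 312.7°.
With cos θ = 0.678, the lit fraction is (1 − 0.678)/2 ≈ 0.161, so 16%.

16%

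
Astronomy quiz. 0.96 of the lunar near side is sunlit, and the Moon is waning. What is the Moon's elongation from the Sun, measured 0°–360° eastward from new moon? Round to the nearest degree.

203°

cos θ = 1 − 2f = -0.920, giving a principal value of 156.9°.
A waning Moon lies in 180°–360°, so θ = 360° − 156.9° = 203.1°.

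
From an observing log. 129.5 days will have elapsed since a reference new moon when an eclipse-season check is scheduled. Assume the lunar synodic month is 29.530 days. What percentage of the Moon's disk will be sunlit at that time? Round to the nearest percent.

88%

129.5/29.530 = 4.385 lunations, so 4 complete cycles and 11.38 d into the next.
Elongation θ = 360° × 11.38/29.530 ≈ 138.7°.
With cos θ = (-0.752), the lit fraction is (1 − (-0.752))/2 ≈ 0.876, so 88%.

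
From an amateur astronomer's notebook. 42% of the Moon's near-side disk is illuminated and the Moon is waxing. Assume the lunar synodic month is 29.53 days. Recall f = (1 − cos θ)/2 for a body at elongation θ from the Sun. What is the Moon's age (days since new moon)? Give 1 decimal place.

6.6 days

Invert f = (1 − cos θ)/2 to get cos θ = 1 − 2(0.42) = 0.160, hence θ₀ = arccos 0.160 = 80.8°.
Waxing ⇒ before full, so θ = 80.8°.
That fraction of the synodic month is 80.8/360 × 29.53 d ≈ 6.63 d.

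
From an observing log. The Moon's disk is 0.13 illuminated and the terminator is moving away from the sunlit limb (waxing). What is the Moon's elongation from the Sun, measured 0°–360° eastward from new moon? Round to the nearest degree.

cos θ = 1 − 2f = 0.740, giving a principal value of 42.3°.
Waxing ⇒ before full, so θ = 42.3°.

42°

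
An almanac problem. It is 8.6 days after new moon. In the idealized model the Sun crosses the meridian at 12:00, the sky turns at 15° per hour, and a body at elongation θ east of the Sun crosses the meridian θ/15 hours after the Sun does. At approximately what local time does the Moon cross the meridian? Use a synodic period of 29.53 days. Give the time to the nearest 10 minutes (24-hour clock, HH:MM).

Phase angle: θ = 360°·(8.6 d)/(29.53 d) = 104.8°.
The Moon trails the Sun by θ/15 = 104.8/15 ≈ 6.99 hours.
12:00 + 6.990 h ≈ 18:59 → 19:00 to the nearest ten minutes.

19:00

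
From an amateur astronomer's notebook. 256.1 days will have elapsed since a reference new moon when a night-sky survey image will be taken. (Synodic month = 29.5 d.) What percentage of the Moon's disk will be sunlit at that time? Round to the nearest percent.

256.1/29.5 = 8.681 lunations, so 8 complete cycles and 20.10 d into the next.
Phase angle: θ = 360°·(20.10 d)/(29.5 d) = 245.3°.
With cos θ = (-0.418), the lit fraction is (1 − (-0.418))/2 ≈ 0.709, so 71%.

71%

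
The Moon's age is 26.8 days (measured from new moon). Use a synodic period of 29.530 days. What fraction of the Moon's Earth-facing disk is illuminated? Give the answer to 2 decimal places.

Phase angle: θ = 360°·(26.8 d)/(29.530 d) = 326.7°.
Illuminated fraction = (1 − cos 326.7°)/2 = (1 − 0.836)/2 ≈ 0.082.

0.08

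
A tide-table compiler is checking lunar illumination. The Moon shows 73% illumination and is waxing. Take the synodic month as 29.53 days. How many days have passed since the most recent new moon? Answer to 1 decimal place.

cos θ = 1 − 2f = -0.460, giving a principal value of 117.4°.
Before full moon the principal value applies: θ = 117.4°.
That fraction of the synodic month is 117.4/360 × 29.53 d ≈ 9.63 d.

9.6 days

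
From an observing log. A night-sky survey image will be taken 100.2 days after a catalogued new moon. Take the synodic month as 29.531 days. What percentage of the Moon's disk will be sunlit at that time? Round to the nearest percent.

89%

100.2/29.531 = 3.393 lunations, so 3 complete cycles and 11.61 d into the next.
Elongation θ = 360° × 11.61/29.531 ≈ 141.5°.
With cos θ = (-0.783), the lit fraction is (1 − (-0.783))/2 ≈ 0.891, so 89%.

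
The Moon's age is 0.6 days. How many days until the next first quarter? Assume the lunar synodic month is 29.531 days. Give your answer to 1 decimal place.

First quarter occurs at elongation 90°, i.e. at age 29.531 × 90/360 = 7.383 d.
So 6.783 days remain (7.383 − 0.6).

6.8 days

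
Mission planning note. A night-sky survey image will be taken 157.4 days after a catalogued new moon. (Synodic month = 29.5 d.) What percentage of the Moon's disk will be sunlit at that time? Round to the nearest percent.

76%

157.4 d spans 5 complete synodic months (5 × 29.5 = 147.50 d) plus 9.90 d.
Phase angle: θ = 360°·(9.90 d)/(29.5 d) = 120.8°.
cos 120.8° = (-0.512), so f = (1 − (-0.512))/2 = 0.756, so 76%.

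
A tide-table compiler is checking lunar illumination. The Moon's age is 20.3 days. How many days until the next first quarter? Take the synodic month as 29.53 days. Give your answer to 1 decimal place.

16.6 days

First quarter occurs at elongation 90°, i.e. at age 29.53 × 90/360 = 7.383 d.
This lunation's first quarter (7.383 d) has passed, so add one period: 36.913 − 20.3 = 16.613 days.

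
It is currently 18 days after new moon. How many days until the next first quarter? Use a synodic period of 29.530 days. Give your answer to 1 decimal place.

18.9 days

First quarter is 0.25 of the way through the cycle: age 0.25 × 29.530 = 7.383 d.
This lunation's first quarter (7.383 d) has passed, so add one period: 36.913 − 18 = 18.913 days.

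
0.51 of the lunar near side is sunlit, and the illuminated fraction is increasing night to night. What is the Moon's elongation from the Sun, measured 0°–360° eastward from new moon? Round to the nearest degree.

cos θ = 1 − 2f = -0.020, giving a principal value of 91.1°.
Before full moon the principal value applies: θ = 91.1°.

91°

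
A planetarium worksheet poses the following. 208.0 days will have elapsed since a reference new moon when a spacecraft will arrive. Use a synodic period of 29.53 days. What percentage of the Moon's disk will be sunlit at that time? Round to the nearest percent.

208.0 d spans 7 complete synodic months (7 × 29.53 = 206.71 d) plus 1.29 d.
Phase angle: θ = 360°·(1.29 d)/(29.53 d) = 15.7°.
cos 15.7° = 0.963, so f = (1 − 0.963)/2 = 0.019, so 2%.

2%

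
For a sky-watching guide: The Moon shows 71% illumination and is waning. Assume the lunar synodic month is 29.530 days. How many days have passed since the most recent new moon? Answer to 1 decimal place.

cos θ = 1 − 2f = -0.420, giving a principal value of 114.8°.
Waning ⇒ past full, so θ = 360° − 114.8° = 245.2°.
That fraction of the synodic month is 245.2/360 × 29.530 d ≈ 20.11 d.

20.1 days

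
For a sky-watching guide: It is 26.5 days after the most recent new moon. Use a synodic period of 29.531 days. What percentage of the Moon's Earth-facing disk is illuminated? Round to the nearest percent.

Phase angle: θ = 360°·(26.5 d)/(29.531 d) = 323.1°.
Illuminated fraction = (1 − cos 323.1°)/2 = (1 − 0.799)/2 ≈ 0.100, so 10%.

10%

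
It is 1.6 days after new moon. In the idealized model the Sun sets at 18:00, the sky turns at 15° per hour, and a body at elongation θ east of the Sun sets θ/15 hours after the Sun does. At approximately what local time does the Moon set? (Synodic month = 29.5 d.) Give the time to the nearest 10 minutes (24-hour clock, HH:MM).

Phase angle: θ = 360°·(1.6 d)/(29.5 d) = 19.5°.
At 15° of sky rotation per hour, 19.5° corresponds to a 1.30 h lag.
18:00 + 1.302 h ≈ 19:18 → 19:20 to the nearest ten minutes.

19:20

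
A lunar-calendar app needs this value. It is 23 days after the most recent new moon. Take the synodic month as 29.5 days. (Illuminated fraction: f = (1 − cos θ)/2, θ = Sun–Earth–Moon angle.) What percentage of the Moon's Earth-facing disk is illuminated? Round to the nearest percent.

Elongation θ = 360° × 23/29.5 ≈ 280.7°.
With cos θ = 0.185, the lit fraction is (1 − 0.185)/2 ≈ 0.407, so 41%.

41%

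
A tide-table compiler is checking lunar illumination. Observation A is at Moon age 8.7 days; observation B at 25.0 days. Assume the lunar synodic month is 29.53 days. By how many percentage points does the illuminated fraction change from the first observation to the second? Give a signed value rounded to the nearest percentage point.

-42 pp

First observation: θ = 360°·8.7/29.53 = 106.1°, so f = 0.638.
Second observation: θ = 304.8°, f = 0.215.
Δf = 0.215 − 0.638 = -0.424, i.e. -42 pp.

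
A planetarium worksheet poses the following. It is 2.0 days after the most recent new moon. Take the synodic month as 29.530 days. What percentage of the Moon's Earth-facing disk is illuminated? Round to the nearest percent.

4%

Phase angle: θ = 360°·(2.0 d)/(29.530 d) = 24.4°.
With cos θ = 0.911, the lit fraction is (1 − 0.911)/2 ≈ 0.045, so 4%.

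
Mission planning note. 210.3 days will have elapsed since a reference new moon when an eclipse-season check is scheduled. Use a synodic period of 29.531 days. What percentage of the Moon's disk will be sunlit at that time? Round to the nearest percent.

14%

210.3 d spans 7 complete synodic months (7 × 29.531 = 206.72 d) plus 3.58 d.
Elongation θ = 360° × 3.58/29.531 ≈ 43.7°.
Illuminated fraction = (1 − cos 43.7°)/2 = (1 − 0.723)/2 ≈ 0.138, so 14%.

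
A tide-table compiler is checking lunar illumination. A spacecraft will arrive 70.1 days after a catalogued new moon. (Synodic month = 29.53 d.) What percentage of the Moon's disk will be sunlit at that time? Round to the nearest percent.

70.1/29.53 = 2.374 lunations, so 2 complete cycles and 11.04 d into the next.
Phase angle: θ = 360°·(11.04 d)/(29.53 d) = 134.6°.
cos 134.6° = (-0.702), so f = (1 − (-0.702))/2 = 0.851, so 85%.

85%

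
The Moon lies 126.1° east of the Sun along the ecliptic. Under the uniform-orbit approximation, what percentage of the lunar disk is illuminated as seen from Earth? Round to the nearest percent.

79%

Half-versine of 126.1°: (1 − (-0.589))/2 = 0.795, i.e. 79%.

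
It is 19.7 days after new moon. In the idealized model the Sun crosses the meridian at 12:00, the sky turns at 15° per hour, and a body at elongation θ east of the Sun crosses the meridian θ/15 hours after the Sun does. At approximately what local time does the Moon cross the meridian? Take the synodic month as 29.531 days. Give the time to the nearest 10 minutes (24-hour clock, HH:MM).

The Moon has covered 19.7/29.531 of its cycle, so θ ≈ 360° × 19.7/29.531 = 240.2°.
The Moon trails the Sun by θ/15 = 240.2/15 ≈ 16.01 hours.
12:00 + 16.010 h ≈ 04:01 → 04:00 to the nearest ten minutes.

04:00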